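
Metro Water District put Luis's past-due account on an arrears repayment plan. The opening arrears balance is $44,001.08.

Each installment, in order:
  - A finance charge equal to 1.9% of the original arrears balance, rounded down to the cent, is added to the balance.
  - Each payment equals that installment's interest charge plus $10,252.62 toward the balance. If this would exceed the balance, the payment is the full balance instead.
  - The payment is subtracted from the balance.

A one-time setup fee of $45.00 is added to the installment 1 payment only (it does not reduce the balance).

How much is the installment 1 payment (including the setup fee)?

# | Opening | Interest | Payment | Fee | End bal
1 | $44,001.08 | $836.02 | $11,088.64 | $45.00 | $33,748.46

$11,133.64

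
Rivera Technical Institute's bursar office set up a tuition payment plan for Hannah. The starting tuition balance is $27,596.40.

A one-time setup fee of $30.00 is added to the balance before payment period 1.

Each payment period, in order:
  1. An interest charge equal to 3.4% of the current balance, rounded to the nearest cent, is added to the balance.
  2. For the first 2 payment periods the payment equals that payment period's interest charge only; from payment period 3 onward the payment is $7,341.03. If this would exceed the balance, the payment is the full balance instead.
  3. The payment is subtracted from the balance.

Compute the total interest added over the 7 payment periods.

$4,323.23

Payment period 1: $27,626.40 +$939.30 interest = $28,565.70; pay $939.30 → $27,626.40
Payment period 2: $27,626.40 +$939.30 interest = $28,565.70; pay $939.30 → $27,626.40
Payment period 3: $27,626.40 +$939.30 interest = $28,565.70; pay $7,341.03 → $21,224.67
Payment period 4: $21,224.67 +$721.64 interest = $21,946.31; pay $7,341.03 → $14,605.28
Payment period 5: $14,605.28 +$496.58 interest = $15,101.86; pay $7,341.03 → $7,760.83
Payment period 6: $7,760.83 +$263.87 interest = $8,024.70; pay $7,341.03 → $683.67
Payment period 7: $683.67 +$23.24 interest = $706.91; pay $706.91 → $0.00
Total interest: $939.30 + $939.30 + $939.30 + $721.64 + $496.58 + $263.87 + $23.24 = $4,323.23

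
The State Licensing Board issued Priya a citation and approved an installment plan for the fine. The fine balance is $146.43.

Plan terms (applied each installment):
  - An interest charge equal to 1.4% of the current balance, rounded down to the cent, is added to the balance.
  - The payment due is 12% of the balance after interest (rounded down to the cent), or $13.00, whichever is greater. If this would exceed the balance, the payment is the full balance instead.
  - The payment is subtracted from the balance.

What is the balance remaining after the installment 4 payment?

$92.50

Installment 1: opening $146.43; interest $2.05 → $148.48; payment $17.81; balance $130.67
Installment 2: opening $130.67; interest $1.82 → $132.49; payment $15.89; balance $116.60
Installment 3: opening $116.60; interest $1.63 → $118.23; payment $14.18; balance $104.05
Installment 4: opening $104.05; interest $1.45 → $105.50; payment $13.00; balance $92.50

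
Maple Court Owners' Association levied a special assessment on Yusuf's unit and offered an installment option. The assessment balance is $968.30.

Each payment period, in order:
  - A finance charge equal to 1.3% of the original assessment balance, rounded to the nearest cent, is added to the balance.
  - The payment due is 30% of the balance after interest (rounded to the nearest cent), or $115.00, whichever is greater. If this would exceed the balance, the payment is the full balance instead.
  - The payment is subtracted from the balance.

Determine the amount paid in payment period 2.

$209.76

Payment period 1: opening $968.30; interest $12.59 → $980.89; payment $294.27; balance $686.62
Payment period 2: opening $686.62; interest $12.59 → $699.21; payment $209.76; balance $489.45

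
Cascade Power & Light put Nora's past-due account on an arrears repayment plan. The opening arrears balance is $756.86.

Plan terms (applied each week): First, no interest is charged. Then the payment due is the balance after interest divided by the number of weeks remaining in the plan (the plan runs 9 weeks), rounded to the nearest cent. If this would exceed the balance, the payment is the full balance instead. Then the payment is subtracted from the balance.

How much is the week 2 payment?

# | Opening | Payment | End bal
1 | $756.86 | $84.10 | $672.76
2 | $672.76 | $84.10 | $588.66

$84.10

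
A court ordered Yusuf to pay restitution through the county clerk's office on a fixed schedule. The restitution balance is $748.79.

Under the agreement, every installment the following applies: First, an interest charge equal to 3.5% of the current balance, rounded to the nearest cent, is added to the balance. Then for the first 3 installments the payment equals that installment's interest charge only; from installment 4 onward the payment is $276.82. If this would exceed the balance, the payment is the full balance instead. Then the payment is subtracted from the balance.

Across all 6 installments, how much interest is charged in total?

Installment 1: $748.79 +$26.21 interest = $775.00; pay $26.21 → $748.79
Installment 2: $748.79 +$26.21 interest = $775.00; pay $26.21 → $748.79
Installment 3: $748.79 +$26.21 interest = $775.00; pay $26.21 → $748.79
Installment 4: $748.79 +$26.21 interest = $775.00; pay $276.82 → $498.18
Installment 5: $498.18 +$17.44 interest = $515.62; pay $276.82 → $238.80
Installment 6: $238.80 +$8.36 interest = $247.16; pay $247.16 → $0.00
Total interest: $26.21 + $26.21 + $26.21 + $26.21 + $17.44 + $8.36 = $130.64

$130.64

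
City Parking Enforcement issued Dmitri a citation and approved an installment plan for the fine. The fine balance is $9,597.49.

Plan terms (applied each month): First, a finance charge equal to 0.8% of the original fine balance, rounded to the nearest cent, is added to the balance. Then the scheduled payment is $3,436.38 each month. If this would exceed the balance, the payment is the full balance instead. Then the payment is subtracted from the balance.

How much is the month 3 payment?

$2,955.07

Month 1: $9,597.49 +$76.78 interest = $9,674.27; pay $3,436.38 → $6,237.89
Month 2: $6,237.89 +$76.78 interest = $6,314.67; pay $3,436.38 → $2,878.29
Month 3: $2,878.29 +$76.78 interest = $2,955.07; pay $2,955.07 → $0.00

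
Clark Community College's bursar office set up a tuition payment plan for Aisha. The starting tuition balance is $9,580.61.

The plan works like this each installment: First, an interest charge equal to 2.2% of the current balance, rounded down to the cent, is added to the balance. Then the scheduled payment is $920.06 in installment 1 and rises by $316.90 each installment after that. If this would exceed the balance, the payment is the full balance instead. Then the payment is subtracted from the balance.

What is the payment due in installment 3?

$1,553.86

Installment 1: $9,580.61 +$210.77 interest = $9,791.38; pay $920.06 → $8,871.32
Installment 2: $8,871.32 +$195.16 interest = $9,066.48; pay $1,236.96 → $7,829.52
Installment 3: $7,829.52 +$172.24 interest = $8,001.76; pay $1,553.86 → $6,447.90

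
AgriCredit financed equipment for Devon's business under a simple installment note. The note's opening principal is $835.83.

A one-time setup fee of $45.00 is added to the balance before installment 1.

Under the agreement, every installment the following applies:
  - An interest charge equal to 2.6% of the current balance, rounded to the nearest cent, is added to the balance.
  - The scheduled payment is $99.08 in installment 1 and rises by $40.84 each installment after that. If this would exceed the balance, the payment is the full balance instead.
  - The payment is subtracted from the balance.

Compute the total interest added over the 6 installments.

$84.99

Installment 1: $880.83 +$22.90 interest = $903.73; pay $99.08 → $804.65
Installment 2: $804.65 +$20.92 interest = $825.57; pay $139.92 → $685.65
Installment 3: $685.65 +$17.83 interest = $703.48; pay $180.76 → $522.72
Installment 4: $522.72 +$13.59 interest = $536.31; pay $221.60 → $314.71
Installment 5: $314.71 +$8.18 interest = $322.89; pay $262.44 → $60.45
Installment 6: $60.45 +$1.57 interest = $62.02; pay $62.02 → $0.00
Total interest: $22.90 + $20.92 + $17.83 + $13.59 + $8.18 + $1.57 = $84.99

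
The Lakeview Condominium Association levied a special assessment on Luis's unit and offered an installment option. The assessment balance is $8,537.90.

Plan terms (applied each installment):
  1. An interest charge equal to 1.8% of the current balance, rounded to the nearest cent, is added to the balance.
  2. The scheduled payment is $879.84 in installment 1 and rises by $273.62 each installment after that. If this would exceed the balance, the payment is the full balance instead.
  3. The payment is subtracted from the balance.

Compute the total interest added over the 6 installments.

$621.42

Installment 1: $8,537.90 +$153.68 interest = $8,691.58; pay $879.84 → $7,811.74
Installment 2: $7,811.74 +$140.61 interest = $7,952.35; pay $1,153.46 → $6,798.89
Installment 3: $6,798.89 +$122.38 interest = $6,921.27; pay $1,427.08 → $5,494.19
Installment 4: $5,494.19 +$98.90 interest = $5,593.09; pay $1,700.70 → $3,892.39
Installment 5: $3,892.39 +$70.06 interest = $3,962.45; pay $1,974.32 → $1,988.13
Installment 6: $1,988.13 +$35.79 interest = $2,023.92; pay $2,023.92 → $0.00
Total interest: $153.68 + $140.61 + $122.38 + $98.90 + $70.06 + $35.79 = $621.42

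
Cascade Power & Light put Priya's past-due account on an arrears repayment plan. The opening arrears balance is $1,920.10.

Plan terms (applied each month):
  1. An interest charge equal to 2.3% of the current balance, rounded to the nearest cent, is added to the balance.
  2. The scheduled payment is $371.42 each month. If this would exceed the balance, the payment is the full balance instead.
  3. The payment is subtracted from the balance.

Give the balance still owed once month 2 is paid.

Month 1: opening $1,920.10; interest $44.16 → $1,964.26; payment $371.42; balance $1,592.84
Month 2: opening $1,592.84; interest $36.64 → $1,629.48; payment $371.42; balance $1,258.06

$1,258.06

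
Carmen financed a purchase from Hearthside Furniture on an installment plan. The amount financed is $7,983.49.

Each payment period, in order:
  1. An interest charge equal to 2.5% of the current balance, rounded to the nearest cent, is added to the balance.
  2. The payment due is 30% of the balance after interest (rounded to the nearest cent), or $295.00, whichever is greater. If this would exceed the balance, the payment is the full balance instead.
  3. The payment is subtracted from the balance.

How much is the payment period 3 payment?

Payment period 1: $7,983.49 +$199.59 interest = $8,183.08; pay $2,454.92 → $5,728.16
Payment period 2: $5,728.16 +$143.20 interest = $5,871.36; pay $1,761.41 → $4,109.95
Payment period 3: $4,109.95 +$102.75 interest = $4,212.70; pay $1,263.81 → $2,948.89

$1,263.81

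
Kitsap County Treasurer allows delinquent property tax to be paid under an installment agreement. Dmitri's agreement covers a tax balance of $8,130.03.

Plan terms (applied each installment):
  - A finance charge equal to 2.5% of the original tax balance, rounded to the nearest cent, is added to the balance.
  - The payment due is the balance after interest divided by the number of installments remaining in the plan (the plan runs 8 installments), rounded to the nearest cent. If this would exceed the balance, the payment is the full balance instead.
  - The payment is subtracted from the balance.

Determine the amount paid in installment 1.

# | Opening | Interest | Payment | End bal
1 | $8,130.03 | $203.25 | $1,041.66 | $7,291.62

$1,041.66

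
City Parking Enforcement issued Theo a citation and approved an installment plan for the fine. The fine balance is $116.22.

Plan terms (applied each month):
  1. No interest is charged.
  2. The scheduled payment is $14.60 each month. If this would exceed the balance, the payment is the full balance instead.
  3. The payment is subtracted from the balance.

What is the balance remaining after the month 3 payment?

$72.42

Month 1: $116.22 − $14.60 → $101.62
Month 2: $101.62 − $14.60 → $87.02
Month 3: $87.02 − $14.60 → $72.42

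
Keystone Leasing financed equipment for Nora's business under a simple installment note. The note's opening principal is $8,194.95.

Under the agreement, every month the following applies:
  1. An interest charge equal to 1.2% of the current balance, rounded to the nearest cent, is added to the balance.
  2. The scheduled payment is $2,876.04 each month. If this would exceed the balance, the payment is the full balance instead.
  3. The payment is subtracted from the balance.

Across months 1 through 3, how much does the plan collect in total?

$8,389.57

Month 1: $8,194.95 +$98.34 interest = $8,293.29; pay $2,876.04 → $5,417.25
Month 2: $5,417.25 +$65.01 interest = $5,482.26; pay $2,876.04 → $2,606.22
Month 3: $2,606.22 +$31.27 interest = $2,637.49; pay $2,637.49 → $0.00
Total paid: $8,389.57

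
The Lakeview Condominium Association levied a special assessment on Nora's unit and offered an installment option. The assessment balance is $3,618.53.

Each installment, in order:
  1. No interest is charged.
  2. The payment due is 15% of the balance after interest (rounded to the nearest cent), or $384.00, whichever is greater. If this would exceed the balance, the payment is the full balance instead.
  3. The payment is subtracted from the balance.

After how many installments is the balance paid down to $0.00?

9

Installment 1: $3,618.53 − $542.78 → $3,075.75
Installment 2: $3,075.75 − $461.36 → $2,614.39
Installment 3: $2,614.39 − $392.16 → $2,222.23
Installment 4: $2,222.23 − $384.00 → $1,838.23
Installment 5: $1,838.23 − $384.00 → $1,454.23
Installment 6: $1,454.23 − $384.00 → $1,070.23
Installment 7: $1,070.23 − $384.00 → $686.23
Installment 8: $686.23 − $384.00 → $302.23
Installment 9: $302.23 − $302.23 → $0.00
Balance reaches $0.00 in installment 9.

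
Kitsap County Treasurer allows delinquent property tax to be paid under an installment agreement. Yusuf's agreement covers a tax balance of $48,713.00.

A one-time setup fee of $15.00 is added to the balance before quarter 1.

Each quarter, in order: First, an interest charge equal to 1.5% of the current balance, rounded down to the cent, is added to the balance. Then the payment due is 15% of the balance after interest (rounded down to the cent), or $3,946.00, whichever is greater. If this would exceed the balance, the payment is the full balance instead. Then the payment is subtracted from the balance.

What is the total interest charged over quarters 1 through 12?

$4,063.80

Quarter 1: opening $48,728.00; interest $730.92 → $49,458.92; payment $7,418.83; balance $42,040.09
Quarter 2: opening $42,040.09; interest $630.60 → $42,670.69; payment $6,400.60; balance $36,270.09
Quarter 3: opening $36,270.09; interest $544.05 → $36,814.14; payment $5,522.12; balance $31,292.02
Quarter 4: opening $31,292.02; interest $469.38 → $31,761.40; payment $4,764.21; balance $26,997.19
Quarter 5: opening $26,997.19; interest $404.95 → $27,402.14; payment $4,110.32; balance $23,291.82
Quarter 6: opening $23,291.82; interest $349.37 → $23,641.19; payment $3,946.00; balance $19,695.19
Quarter 7: opening $19,695.19; interest $295.42 → $19,990.61; payment $3,946.00; balance $16,044.61
Quarter 8: opening $16,044.61; interest $240.66 → $16,285.27; payment $3,946.00; balance $12,339.27
Quarter 9: opening $12,339.27; interest $185.08 → $12,524.35; payment $3,946.00; balance $8,578.35
Quarter 10: opening $8,578.35; interest $128.67 → $8,707.02; payment $3,946.00; balance $4,761.02
Quarter 11: opening $4,761.02; interest $71.41 → $4,832.43; payment $3,946.00; balance $886.43
Quarter 12: opening $886.43; interest $13.29 → $899.72; payment $899.72; balance $0.00
Total interest: $730.92 + $630.60 + $544.05 + $469.38 + $404.95 + $349.37 + $295.42 + $240.66 + $185.08 + $128.67 + $71.41 + $13.29 = $4,063.80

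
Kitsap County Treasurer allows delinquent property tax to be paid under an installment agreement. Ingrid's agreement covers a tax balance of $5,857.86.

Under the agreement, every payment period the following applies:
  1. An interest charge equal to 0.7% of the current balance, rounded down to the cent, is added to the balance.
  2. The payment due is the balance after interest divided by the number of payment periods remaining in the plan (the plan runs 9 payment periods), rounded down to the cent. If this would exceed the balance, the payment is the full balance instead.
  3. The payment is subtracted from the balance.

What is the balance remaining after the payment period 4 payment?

$3,346.46

Payment period 1: opening $5,857.86; interest $41.00 → $5,898.86; payment $655.42; balance $5,243.44
Payment period 2: opening $5,243.44; interest $36.70 → $5,280.14; payment $660.01; balance $4,620.13
Payment period 3: opening $4,620.13; interest $32.34 → $4,652.47; payment $664.63; balance $3,987.84
Payment period 4: opening $3,987.84; interest $27.91 → $4,015.75; payment $669.29; balance $3,346.46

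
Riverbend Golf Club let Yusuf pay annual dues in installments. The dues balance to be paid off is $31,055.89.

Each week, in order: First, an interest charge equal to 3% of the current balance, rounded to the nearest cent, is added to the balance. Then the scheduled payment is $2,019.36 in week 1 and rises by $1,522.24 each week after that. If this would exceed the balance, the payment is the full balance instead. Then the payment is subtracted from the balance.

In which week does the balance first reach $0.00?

# | Opening | Interest | Payment | End bal
1 | $31,055.89 | $931.68 | $2,019.36 | $29,968.21
2 | $29,968.21 | $899.05 | $3,541.60 | $27,325.66
3 | $27,325.66 | $819.77 | $5,063.84 | $23,081.59
4 | $23,081.59 | $692.45 | $6,586.08 | $17,187.96
5 | $17,187.96 | $515.64 | $8,108.32 | $9,595.28
6 | $9,595.28 | $287.86 | $9,630.56 | $252.58
7 | $252.58 | $7.58 | $260.16 | $0.00
Balance reaches $0.00 in week 7.

7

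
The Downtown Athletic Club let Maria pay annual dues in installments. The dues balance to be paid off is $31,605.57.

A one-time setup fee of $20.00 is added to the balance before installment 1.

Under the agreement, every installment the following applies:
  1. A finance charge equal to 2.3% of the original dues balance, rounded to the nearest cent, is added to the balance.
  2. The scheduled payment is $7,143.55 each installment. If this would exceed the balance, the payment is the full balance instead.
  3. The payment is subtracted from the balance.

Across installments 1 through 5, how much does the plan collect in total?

$35,260.22

Installment 1: $31,625.57 +$726.93 interest = $32,352.50; pay $7,143.55 → $25,208.95
Installment 2: $25,208.95 +$726.93 interest = $25,935.88; pay $7,143.55 → $18,792.33
Installment 3: $18,792.33 +$726.93 interest = $19,519.26; pay $7,143.55 → $12,375.71
Installment 4: $12,375.71 +$726.93 interest = $13,102.64; pay $7,143.55 → $5,959.09
Installment 5: $5,959.09 +$726.93 interest = $6,686.02; pay $6,686.02 → $0.00
Total paid: $35,260.22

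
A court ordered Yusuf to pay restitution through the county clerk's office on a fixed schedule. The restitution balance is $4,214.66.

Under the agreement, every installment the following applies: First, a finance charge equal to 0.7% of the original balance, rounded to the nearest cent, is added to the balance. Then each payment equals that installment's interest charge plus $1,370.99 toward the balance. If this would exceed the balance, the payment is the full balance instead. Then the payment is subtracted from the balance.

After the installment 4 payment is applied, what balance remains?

$0.00

Installment 1: $4,214.66 +$29.50 interest = $4,244.16; pay $1,400.49 → $2,843.67
Installment 2: $2,843.67 +$29.50 interest = $2,873.17; pay $1,400.49 → $1,472.68
Installment 3: $1,472.68 +$29.50 interest = $1,502.18; pay $1,400.49 → $101.69
Installment 4: $101.69 +$29.50 interest = $131.19; pay $131.19 → $0.00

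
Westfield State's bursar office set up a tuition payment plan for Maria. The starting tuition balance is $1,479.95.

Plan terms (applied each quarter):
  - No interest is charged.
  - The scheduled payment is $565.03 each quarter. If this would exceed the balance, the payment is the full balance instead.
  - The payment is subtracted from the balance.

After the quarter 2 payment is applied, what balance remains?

Quarter 1: $1,479.95 − $565.03 → $914.92
Quarter 2: $914.92 − $565.03 → $349.89

$349.89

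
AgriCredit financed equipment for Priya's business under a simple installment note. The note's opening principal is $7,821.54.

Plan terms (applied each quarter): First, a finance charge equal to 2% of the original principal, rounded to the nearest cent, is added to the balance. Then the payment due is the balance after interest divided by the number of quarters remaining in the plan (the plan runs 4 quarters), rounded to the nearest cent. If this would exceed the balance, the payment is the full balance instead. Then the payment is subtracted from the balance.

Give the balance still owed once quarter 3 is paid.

$2,124.85

Quarter 1: opening $7,821.54; interest $156.43 → $7,977.97; payment $1,994.49; balance $5,983.48
Quarter 2: opening $5,983.48; interest $156.43 → $6,139.91; payment $2,046.64; balance $4,093.27
Quarter 3: opening $4,093.27; interest $156.43 → $4,249.70; payment $2,124.85; balance $2,124.85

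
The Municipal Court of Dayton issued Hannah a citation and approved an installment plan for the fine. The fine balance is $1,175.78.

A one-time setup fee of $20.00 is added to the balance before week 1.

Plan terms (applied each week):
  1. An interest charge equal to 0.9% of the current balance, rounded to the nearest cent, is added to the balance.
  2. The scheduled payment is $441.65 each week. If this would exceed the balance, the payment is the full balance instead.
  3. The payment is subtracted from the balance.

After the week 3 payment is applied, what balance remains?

Week 1: opening $1,195.78; interest $10.76 → $1,206.54; payment $441.65; balance $764.89
Week 2: opening $764.89; interest $6.88 → $771.77; payment $441.65; balance $330.12
Week 3: opening $330.12; interest $2.97 → $333.09; payment $333.09; balance $0.00

$0.00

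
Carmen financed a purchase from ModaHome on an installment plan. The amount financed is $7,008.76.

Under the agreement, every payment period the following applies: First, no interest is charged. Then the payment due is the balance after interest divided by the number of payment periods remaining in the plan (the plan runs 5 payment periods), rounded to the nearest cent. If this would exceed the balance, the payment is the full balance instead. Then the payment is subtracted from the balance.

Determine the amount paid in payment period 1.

$1,401.75

# | Opening | Payment | End bal
1 | $7,008.76 | $1,401.75 | $5,607.01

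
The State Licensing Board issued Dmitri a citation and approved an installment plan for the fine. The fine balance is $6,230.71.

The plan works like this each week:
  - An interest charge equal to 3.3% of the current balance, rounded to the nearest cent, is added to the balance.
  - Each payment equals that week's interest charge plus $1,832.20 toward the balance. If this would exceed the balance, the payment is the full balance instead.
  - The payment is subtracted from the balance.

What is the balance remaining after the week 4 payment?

Week 1: opening $6,230.71; interest $205.61 → $6,436.32; payment $2,037.81; balance $4,398.51
Week 2: opening $4,398.51; interest $145.15 → $4,543.66; payment $1,977.35; balance $2,566.31
Week 3: opening $2,566.31; interest $84.69 → $2,651.00; payment $1,916.89; balance $734.11
Week 4: opening $734.11; interest $24.23 → $758.34; payment $758.34; balance $0.00

$0.00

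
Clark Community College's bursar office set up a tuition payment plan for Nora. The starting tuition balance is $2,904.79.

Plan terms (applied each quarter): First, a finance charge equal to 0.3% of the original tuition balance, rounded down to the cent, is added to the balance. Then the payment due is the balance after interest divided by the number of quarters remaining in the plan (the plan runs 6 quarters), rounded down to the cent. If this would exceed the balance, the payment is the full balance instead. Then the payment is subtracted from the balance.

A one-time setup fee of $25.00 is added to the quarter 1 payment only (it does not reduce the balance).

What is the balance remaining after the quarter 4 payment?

$984.82

# | Opening | Interest | Payment | Fee | End bal
1 | $2,904.79 | $8.71 | $485.58 | $25.00 | $2,427.92
2 | $2,427.92 | $8.71 | $487.32 | — | $1,949.31
3 | $1,949.31 | $8.71 | $489.50 | — | $1,468.52
4 | $1,468.52 | $8.71 | $492.41 | — | $984.82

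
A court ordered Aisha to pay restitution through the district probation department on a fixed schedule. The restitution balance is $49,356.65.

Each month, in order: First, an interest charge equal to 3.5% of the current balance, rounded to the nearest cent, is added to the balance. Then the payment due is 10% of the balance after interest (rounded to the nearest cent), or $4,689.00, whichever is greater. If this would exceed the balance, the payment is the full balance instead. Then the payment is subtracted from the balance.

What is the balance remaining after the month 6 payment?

# | Opening | Interest | Payment | End bal
1 | $49,356.65 | $1,727.48 | $5,108.41 | $45,975.72
2 | $45,975.72 | $1,609.15 | $4,758.49 | $42,826.38
3 | $42,826.38 | $1,498.92 | $4,689.00 | $39,636.30
4 | $39,636.30 | $1,387.27 | $4,689.00 | $36,334.57
5 | $36,334.57 | $1,271.71 | $4,689.00 | $32,917.28
6 | $32,917.28 | $1,152.10 | $4,689.00 | $29,380.38

$29,380.38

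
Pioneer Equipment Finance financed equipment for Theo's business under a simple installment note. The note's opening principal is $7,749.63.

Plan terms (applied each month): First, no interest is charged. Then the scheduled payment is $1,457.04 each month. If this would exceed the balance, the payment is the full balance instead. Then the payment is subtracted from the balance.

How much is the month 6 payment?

Month 1: $7,749.63 − $1,457.04 → $6,292.59
Month 2: $6,292.59 − $1,457.04 → $4,835.55
Month 3: $4,835.55 − $1,457.04 → $3,378.51
Month 4: $3,378.51 − $1,457.04 → $1,921.47
Month 5: $1,921.47 − $1,457.04 → $464.43
Month 6: $464.43 − $464.43 → $0.00

$464.43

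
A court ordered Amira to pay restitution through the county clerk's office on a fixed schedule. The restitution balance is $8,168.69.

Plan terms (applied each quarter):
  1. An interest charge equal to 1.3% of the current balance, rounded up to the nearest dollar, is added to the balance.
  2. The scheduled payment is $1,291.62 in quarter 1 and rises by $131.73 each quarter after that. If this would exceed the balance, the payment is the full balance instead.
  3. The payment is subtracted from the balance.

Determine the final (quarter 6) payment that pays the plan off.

$764.29

Quarter 1: opening $8,168.69; interest $107.00 → $8,275.69; payment $1,291.62; balance $6,984.07
Quarter 2: opening $6,984.07; interest $91.00 → $7,075.07; payment $1,423.35; balance $5,651.72
Quarter 3: opening $5,651.72; interest $74.00 → $5,725.72; payment $1,555.08; balance $4,170.64
Quarter 4: opening $4,170.64; interest $55.00 → $4,225.64; payment $1,686.81; balance $2,538.83
Quarter 5: opening $2,538.83; interest $34.00 → $2,572.83; payment $1,818.54; balance $754.29
Quarter 6: opening $754.29; interest $10.00 → $764.29; payment $764.29; balance $0.00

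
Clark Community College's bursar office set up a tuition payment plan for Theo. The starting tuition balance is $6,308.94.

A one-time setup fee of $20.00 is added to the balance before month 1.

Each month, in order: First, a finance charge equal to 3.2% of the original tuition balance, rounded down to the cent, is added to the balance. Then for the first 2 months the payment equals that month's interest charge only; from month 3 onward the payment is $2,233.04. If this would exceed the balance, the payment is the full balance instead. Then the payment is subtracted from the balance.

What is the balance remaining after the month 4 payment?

# | Opening | Interest | Payment | End bal
1 | $6,328.94 | $201.88 | $201.88 | $6,328.94
2 | $6,328.94 | $201.88 | $201.88 | $6,328.94
3 | $6,328.94 | $201.88 | $2,233.04 | $4,297.78
4 | $4,297.78 | $201.88 | $2,233.04 | $2,266.62

$2,266.62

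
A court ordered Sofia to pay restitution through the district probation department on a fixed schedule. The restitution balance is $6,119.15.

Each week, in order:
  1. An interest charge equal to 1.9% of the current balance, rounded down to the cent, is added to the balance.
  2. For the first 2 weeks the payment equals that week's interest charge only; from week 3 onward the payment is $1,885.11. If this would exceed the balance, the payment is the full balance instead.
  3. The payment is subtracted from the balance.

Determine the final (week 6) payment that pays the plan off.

$724.64

# | Opening | Interest | Payment | End bal
1 | $6,119.15 | $116.26 | $116.26 | $6,119.15
2 | $6,119.15 | $116.26 | $116.26 | $6,119.15
3 | $6,119.15 | $116.26 | $1,885.11 | $4,350.30
4 | $4,350.30 | $82.65 | $1,885.11 | $2,547.84
5 | $2,547.84 | $48.40 | $1,885.11 | $711.13
6 | $711.13 | $13.51 | $724.64 | $0.00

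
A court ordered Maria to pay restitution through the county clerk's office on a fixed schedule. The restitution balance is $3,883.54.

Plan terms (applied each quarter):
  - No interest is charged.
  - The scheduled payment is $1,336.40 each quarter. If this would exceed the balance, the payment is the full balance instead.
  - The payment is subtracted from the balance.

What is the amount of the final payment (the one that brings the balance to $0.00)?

$1,210.74

Quarter 1: opening $3,883.54; payment $1,336.40; balance $2,547.14
Quarter 2: opening $2,547.14; payment $1,336.40; balance $1,210.74
Quarter 3: opening $1,210.74; payment $1,210.74; balance $0.00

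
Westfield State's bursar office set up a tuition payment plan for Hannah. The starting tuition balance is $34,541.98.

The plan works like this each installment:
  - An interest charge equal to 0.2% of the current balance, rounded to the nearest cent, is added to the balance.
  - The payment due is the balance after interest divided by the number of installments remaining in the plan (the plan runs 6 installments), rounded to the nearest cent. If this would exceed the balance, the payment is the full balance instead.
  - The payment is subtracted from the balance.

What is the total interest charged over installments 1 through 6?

# | Opening | Interest | Payment | End bal
1 | $34,541.98 | $69.08 | $5,768.51 | $28,842.55
2 | $28,842.55 | $57.69 | $5,780.05 | $23,120.19
3 | $23,120.19 | $46.24 | $5,791.61 | $17,374.82
4 | $17,374.82 | $34.75 | $5,803.19 | $11,606.38
5 | $11,606.38 | $23.21 | $5,814.80 | $5,814.79
6 | $5,814.79 | $11.63 | $5,826.42 | $0.00
Total interest: $69.08 + $57.69 + $46.24 + $34.75 + $23.21 + $11.63 = $242.60

$242.60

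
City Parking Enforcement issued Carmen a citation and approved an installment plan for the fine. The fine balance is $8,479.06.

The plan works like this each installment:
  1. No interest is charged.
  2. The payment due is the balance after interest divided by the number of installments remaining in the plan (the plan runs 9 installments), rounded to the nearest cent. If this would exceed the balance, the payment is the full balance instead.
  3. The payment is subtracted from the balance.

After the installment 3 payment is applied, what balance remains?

$5,652.70

# | Opening | Payment | End bal
1 | $8,479.06 | $942.12 | $7,536.94
2 | $7,536.94 | $942.12 | $6,594.82
3 | $6,594.82 | $942.12 | $5,652.70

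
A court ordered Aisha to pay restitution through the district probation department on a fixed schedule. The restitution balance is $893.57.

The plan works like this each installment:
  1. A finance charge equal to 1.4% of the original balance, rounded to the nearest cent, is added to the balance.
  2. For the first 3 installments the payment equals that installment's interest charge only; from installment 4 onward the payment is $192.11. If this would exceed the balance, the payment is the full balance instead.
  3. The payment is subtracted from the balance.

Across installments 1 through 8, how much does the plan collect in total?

Installment 1: opening $893.57; interest $12.51 → $906.08; payment $12.51; balance $893.57
Installment 2: opening $893.57; interest $12.51 → $906.08; payment $12.51; balance $893.57
Installment 3: opening $893.57; interest $12.51 → $906.08; payment $12.51; balance $893.57
Installment 4: opening $893.57; interest $12.51 → $906.08; payment $192.11; balance $713.97
Installment 5: opening $713.97; interest $12.51 → $726.48; payment $192.11; balance $534.37
Installment 6: opening $534.37; interest $12.51 → $546.88; payment $192.11; balance $354.77
Installment 7: opening $354.77; interest $12.51 → $367.28; payment $192.11; balance $175.17
Installment 8: opening $175.17; interest $12.51 → $187.68; payment $187.68; balance $0.00
Total paid: $993.65

$993.65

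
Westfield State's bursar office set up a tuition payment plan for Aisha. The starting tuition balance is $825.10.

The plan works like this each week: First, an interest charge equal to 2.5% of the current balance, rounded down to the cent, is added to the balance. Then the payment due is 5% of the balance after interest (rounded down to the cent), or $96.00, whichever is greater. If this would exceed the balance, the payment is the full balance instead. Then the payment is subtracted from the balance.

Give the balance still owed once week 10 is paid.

Week 1: $825.10 +$20.62 interest = $845.72; pay $96.00 → $749.72
Week 2: $749.72 +$18.74 interest = $768.46; pay $96.00 → $672.46
Week 3: $672.46 +$16.81 interest = $689.27; pay $96.00 → $593.27
Week 4: $593.27 +$14.83 interest = $608.10; pay $96.00 → $512.10
Week 5: $512.10 +$12.80 interest = $524.90; pay $96.00 → $428.90
Week 6: $428.90 +$10.72 interest = $439.62; pay $96.00 → $343.62
Week 7: $343.62 +$8.59 interest = $352.21; pay $96.00 → $256.21
Week 8: $256.21 +$6.40 interest = $262.61; pay $96.00 → $166.61
Week 9: $166.61 +$4.16 interest = $170.77; pay $96.00 → $74.77
Week 10: $74.77 +$1.86 interest = $76.63; pay $76.63 → $0.00

$0.00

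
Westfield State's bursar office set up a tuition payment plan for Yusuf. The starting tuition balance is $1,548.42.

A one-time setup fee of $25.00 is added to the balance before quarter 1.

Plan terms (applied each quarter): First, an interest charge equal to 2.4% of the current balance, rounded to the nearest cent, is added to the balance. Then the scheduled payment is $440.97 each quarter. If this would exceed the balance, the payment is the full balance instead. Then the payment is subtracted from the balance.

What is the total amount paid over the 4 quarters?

Quarter 1: opening $1,573.42; interest $37.76 → $1,611.18; payment $440.97; balance $1,170.21
Quarter 2: opening $1,170.21; interest $28.09 → $1,198.30; payment $440.97; balance $757.33
Quarter 3: opening $757.33; interest $18.18 → $775.51; payment $440.97; balance $334.54
Quarter 4: opening $334.54; interest $8.03 → $342.57; payment $342.57; balance $0.00
Total paid: $1,665.48

$1,665.48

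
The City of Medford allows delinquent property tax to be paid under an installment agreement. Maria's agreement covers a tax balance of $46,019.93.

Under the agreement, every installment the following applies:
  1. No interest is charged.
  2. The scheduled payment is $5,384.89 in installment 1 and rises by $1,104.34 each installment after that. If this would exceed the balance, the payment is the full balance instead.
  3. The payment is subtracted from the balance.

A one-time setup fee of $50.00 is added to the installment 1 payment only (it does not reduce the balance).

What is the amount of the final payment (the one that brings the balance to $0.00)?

# | Opening | Payment | Fee | End bal
1 | $46,019.93 | $5,384.89 | $50.00 | $40,635.04
2 | $40,635.04 | $6,489.23 | — | $34,145.81
3 | $34,145.81 | $7,593.57 | — | $26,552.24
4 | $26,552.24 | $8,697.91 | — | $17,854.33
5 | $17,854.33 | $9,802.25 | — | $8,052.08
6 | $8,052.08 | $8,052.08 | — | $0.00

$8,052.08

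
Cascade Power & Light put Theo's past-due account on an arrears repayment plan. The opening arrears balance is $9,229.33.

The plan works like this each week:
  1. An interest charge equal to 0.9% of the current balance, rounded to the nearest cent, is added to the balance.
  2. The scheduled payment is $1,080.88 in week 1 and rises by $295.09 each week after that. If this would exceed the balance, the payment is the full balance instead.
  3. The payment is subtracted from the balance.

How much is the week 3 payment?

$1,671.06

Week 1: opening $9,229.33; interest $83.06 → $9,312.39; payment $1,080.88; balance $8,231.51
Week 2: opening $8,231.51; interest $74.08 → $8,305.59; payment $1,375.97; balance $6,929.62
Week 3: opening $6,929.62; interest $62.37 → $6,991.99; payment $1,671.06; balance $5,320.93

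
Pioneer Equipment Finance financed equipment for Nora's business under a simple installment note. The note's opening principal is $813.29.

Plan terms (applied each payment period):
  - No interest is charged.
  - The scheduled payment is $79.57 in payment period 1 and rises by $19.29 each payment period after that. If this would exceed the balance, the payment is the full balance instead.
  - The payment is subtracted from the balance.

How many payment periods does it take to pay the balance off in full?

Payment period 1: $813.29 − $79.57 → $733.72
Payment period 2: $733.72 − $98.86 → $634.86
Payment period 3: $634.86 − $118.15 → $516.71
Payment period 4: $516.71 − $137.44 → $379.27
Payment period 5: $379.27 − $156.73 → $222.54
Payment period 6: $222.54 − $176.02 → $46.52
Payment period 7: $46.52 − $46.52 → $0.00
Balance reaches $0.00 in payment period 7.

7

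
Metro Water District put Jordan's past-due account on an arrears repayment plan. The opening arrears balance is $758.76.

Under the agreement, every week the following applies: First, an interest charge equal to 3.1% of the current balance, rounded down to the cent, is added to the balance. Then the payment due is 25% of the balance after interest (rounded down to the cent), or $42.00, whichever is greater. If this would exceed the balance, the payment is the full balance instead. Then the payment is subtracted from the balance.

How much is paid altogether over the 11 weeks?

$853.58

# | Opening | Interest | Payment | End bal
1 | $758.76 | $23.52 | $195.57 | $586.71
2 | $586.71 | $18.18 | $151.22 | $453.67
3 | $453.67 | $14.06 | $116.93 | $350.80
4 | $350.80 | $10.87 | $90.41 | $271.26
5 | $271.26 | $8.40 | $69.91 | $209.75
6 | $209.75 | $6.50 | $54.06 | $162.19
7 | $162.19 | $5.02 | $42.00 | $125.21
8 | $125.21 | $3.88 | $42.00 | $87.09
9 | $87.09 | $2.69 | $42.00 | $47.78
10 | $47.78 | $1.48 | $42.00 | $7.26
11 | $7.26 | $0.22 | $7.48 | $0.00
Total paid: $853.58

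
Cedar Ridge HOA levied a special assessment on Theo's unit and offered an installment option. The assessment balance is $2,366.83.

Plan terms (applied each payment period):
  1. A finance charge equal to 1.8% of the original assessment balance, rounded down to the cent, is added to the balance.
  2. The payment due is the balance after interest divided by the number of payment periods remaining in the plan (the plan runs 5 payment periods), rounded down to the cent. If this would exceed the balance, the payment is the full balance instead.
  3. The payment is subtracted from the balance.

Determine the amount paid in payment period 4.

Payment period 1: opening $2,366.83; interest $42.60 → $2,409.43; payment $481.88; balance $1,927.55
Payment period 2: opening $1,927.55; interest $42.60 → $1,970.15; payment $492.53; balance $1,477.62
Payment period 3: opening $1,477.62; interest $42.60 → $1,520.22; payment $506.74; balance $1,013.48
Payment period 4: opening $1,013.48; interest $42.60 → $1,056.08; payment $528.04; balance $528.04

$528.04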